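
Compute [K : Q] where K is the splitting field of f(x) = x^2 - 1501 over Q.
[K : Q] = 2

f(x) = x^2 - 1501 factors as (x - √1501)(x + √1501). The splitting field is K = Q(√1501). Since 1501 is squarefree and > 1, it is not a perfect square, so x^2 - 1501 is irreducible over Q and [Q(√1501) : Q] = 2. Hence [K : Q] = 2.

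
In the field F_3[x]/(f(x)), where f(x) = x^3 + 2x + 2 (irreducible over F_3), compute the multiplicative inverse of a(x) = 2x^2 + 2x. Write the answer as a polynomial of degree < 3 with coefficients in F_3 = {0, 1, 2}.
a(x)^(-1) ≡ 2x + 1 (mod f(x))

Since f is irreducible over F_3, F_3[x]/(f) is a field and a(x) ≠ 0 has an inverse. Apply the extended Euclidean algorithm to f(x) and a(x) in F_3[x]: f(x) = (2x + 1)·a(x) + (2). The last nonzero remainder is the constant 2 = gcd(f, a) in F_3. Back-substituting through the division chain expresses 2 = s(x)·a(x) + t(x)·f(x) with s(x) ≡ x + 2 (mod f), so (x + 2)·a(x) ≡ 2 (mod f). Multiplying by 2^(-1) ≡ 2 in F_3 gives a(x)^(-1) ≡ 2·(x + 2) ≡ 2x + 1 (mod f). Check: (2x^2 + 2x)·(2x + 1) = x^3 + 2x ≡ 1 (mod x^3 + 2x + 2).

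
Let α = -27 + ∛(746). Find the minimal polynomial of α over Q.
m_α(x) = x^3 + 81x^2 + 2187x + 18937

Set β = α + 27 = ∛(746), so β^3 = 746. Then (α + 27)^3 - 746 = 0, i.e. α is a root of g(x) = (x + 27)^3 - 746 = x^3 + 81x^2 + 2187x + 18937. Since g(x) = h(x + 27) where h(x) = x^3 - 746, and h is irreducible over Q (because 746 is not a perfect cube, so h has no rational root, and a monic cubic with no rational root is irreducible), g is also irreducible (irreducibility is preserved under the substitution x → x + 27). Hence m_α(x) = x^3 + 81x^2 + 2187x + 18937.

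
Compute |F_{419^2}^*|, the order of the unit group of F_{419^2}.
|F_{419^2}^*| = 175560

F_{419^2} has 419^2 = 175561 elements; its multiplicative group consists of all nonzero elements, so |F_{419^2}^*| = 175561 - 1 = 175560. (It is cyclic since any finite subgroup of the multiplicative group of a field is cyclic.)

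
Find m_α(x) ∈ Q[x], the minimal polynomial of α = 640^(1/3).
m_α(x) = x^3 - 640

α satisfies α^3 = 640, so x^3 - 640 annihilates α. By the rational root test, a rational root p/q (in lowest terms) of x^3 - 640 would satisfy p^3 = 640 q^3, forcing q = 1 and p^3 = 640; but 640 is not a perfect cube, contradiction. A monic cubic over Q with no rational root is irreducible (any nontrivial factorization would include a linear factor). Hence x^3 - 640 is the minimal polynomial of α, and in particular [Q(α):Q] = 3.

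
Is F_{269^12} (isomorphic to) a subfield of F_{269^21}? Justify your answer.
No: F_{269^12} is not a subfield of F_{269^21}

F_{p^m} embeds in F_{p^n} iff m | n. Here 12 ∤ 21 (since 21 = 1·12 + 9 with remainder 9 ≠ 0), so F_{269^12} is not a subfield of F_{269^21}. Equivalently: if it were, the tower law would give 12 = [F_{269^12}:F_269] dividing [F_{269^21}:F_269] = 21, contradiction.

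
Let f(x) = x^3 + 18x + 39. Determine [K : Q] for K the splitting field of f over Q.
[K : Q] = 6

By the rational root test, any rational root of the monic integer polynomial f(x) = x^3 + 18x + 39 must be an integer dividing the constant term 39, i.e. one of ±{1, 3, 13, 39}. Evaluating: f(1) = 58, f(-1) = 20, f(3) = 120, f(-3) = -42, f(13) = 2470, f(-13) = -2392, f(39) = 60060, f(-39) = -59982; none is 0, so f has no rational root and is therefore irreducible over Q (a cubic with no linear factor over a field is irreducible). For an irreducible cubic, the Galois group is A_3 or S_3 according as the discriminant disc(f) = -4a^3 - 27b^2 = -4·(18)^3 - 27·(39)^2 = -64395 is or is not a square in Q. Here disc(f) = -64395 is not a perfect square in Q, so the Galois group of f over Q is not contained in A_3 and must be all of S_3. The splitting field has degree |S_3| = 6 over Q, so [K : Q] = 6.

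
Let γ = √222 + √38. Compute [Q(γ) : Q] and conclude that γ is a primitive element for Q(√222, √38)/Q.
[Q(γ) : Q] = 4 (equivalently, Q(γ) = Q(√222, √38))

Obviously Q(γ) ⊆ Q(√222, √38), and [Q(√222, √38):Q] = 4 (since 222, 38 are distinct squarefree integers > 1 with 8436 not a perfect square). To show equality we compute the minimal polynomial of γ. From γ = √222 + √38: γ^2 = 222 + 2√(8436) + 38 = 260 + 2√(8436), so γ^2 - 260 = 2√(8436); squaring, (γ^2 - 260)^2 = 4·8436, i.e. γ^4 - 520γ^2 + 67600 - 33744 = 0, i.e. γ^4 - 520γ^2 + 33856 = 0. So γ is a root of x^4 - 520x^2 + 33856. This polynomial is irreducible over Q: it has no rational root (each ±√222 ± √38 is irrational), and any factorization into two quadratics over Q would force √(8436) ∈ Q (pairing opposite roots) or √222, √38 ∈ Q (other pairings), all impossible. Hence [Q(γ):Q] = 4 = [Q(√222, √38):Q], so Q(γ) = Q(√222, √38).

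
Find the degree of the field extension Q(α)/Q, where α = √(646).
[Q(α):Q] = 2

[Q(α):Q] equals the degree of the minimal polynomial of α. Here α^2 = 646 and x^2 - 646 is irreducible (d = 646 is squarefree, ≠ 1, hence not a square), so deg(m_α) = 2. Thus [Q(α):Q] = 2.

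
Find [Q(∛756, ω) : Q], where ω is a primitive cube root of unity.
[Q(∛756, ω) : Q] = 6

[Q(∛756):Q] = 3 (min poly x^3 - 756, irreducible since 756 is not a perfect cube). [Q(ω):Q] = 2 (min poly x^2 + x + 1). Since Q(∛756) ⊂ R and ω ∉ R, we have ω ∉ Q(∛756), so x^2 + x + 1 remains irreducible over Q(∛756) and [Q(∛756, ω) : Q(∛756)] = 2. By the tower law, [Q(∛756, ω) : Q] = 3 · 2 = 6. (In fact Q(∛756, ω) is the splitting field of x^3 - 756 over Q.)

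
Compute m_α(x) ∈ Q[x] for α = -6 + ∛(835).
m_α(x) = x^3 + 18x^2 + 108x - 619

Set β = α + 6 = ∛(835), so β^3 = 835. Then (α + 6)^3 - 835 = 0, i.e. α is a root of g(x) = (x + 6)^3 - 835 = x^3 + 18x^2 + 108x - 619. Since g(x) = h(x + 6) where h(x) = x^3 - 835, and h is irreducible over Q (because 835 is not a perfect cube, so h has no rational root, and a monic cubic with no rational root is irreducible), g is also irreducible (irreducibility is preserved under the substitution x → x + 6). Hence m_α(x) = x^3 + 18x^2 + 108x - 619.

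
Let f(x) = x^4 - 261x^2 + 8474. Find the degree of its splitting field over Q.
[K : Q] = 4

Solving the quadratic in x^2: x^2 = (261 ± √(261^2 - 4·8474))/2 = (261 ± √34225)/2 = (261 ± 185)/2, giving x^2 = 38 or x^2 = 223. So f(x) = (x^2 - 38)(x^2 - 223) and the roots of f are ±√38, ±√223. Hence the splitting field is K = Q(√38, √223). Since 38 and 223 are distinct squarefree integers > 1, their product 8474 is not a perfect square, so √223 ∉ Q(√38). By the tower law [K:Q] = [Q(√38,√223):Q(√38)] · [Q(√38):Q] = 2 · 2 = 4.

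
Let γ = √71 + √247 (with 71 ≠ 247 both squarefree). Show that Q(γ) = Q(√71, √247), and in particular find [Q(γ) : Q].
[Q(γ) : Q] = 4 (equivalently, Q(γ) = Q(√71, √247))

Obviously Q(γ) ⊆ Q(√71, √247), and [Q(√71, √247):Q] = 4 (since 71, 247 are distinct squarefree integers > 1 with 17537 not a perfect square). To show equality we compute the minimal polynomial of γ. From γ = √71 + √247: γ^2 = 71 + 2√(17537) + 247 = 318 + 2√(17537), so γ^2 - 318 = 2√(17537); squaring, (γ^2 - 318)^2 = 4·17537, i.e. γ^4 - 636γ^2 + 101124 - 70148 = 0, i.e. γ^4 - 636γ^2 + 30976 = 0. So γ is a root of x^4 - 636x^2 + 30976. This polynomial is irreducible over Q: it has no rational root (each ±√71 ± √247 is irrational), and any factorization into two quadratics over Q would force √(17537) ∈ Q (pairing opposite roots) or √71, √247 ∈ Q (other pairings), all impossible. Hence [Q(γ):Q] = 4 = [Q(√71, √247):Q], so Q(γ) = Q(√71, √247).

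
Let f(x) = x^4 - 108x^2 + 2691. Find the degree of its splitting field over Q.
[K : Q] = 4

Solving the quadratic in x^2: x^2 = (108 ± √(108^2 - 4·2691))/2 = (108 ± √900)/2 = (108 ± 30)/2, giving x^2 = 69 or x^2 = 39. So f(x) = (x^2 - 69)(x^2 - 39) and the roots of f are ±√69, ±√39. Hence the splitting field is K = Q(√69, √39). Since 69 and 39 are distinct squarefree integers > 1, their product 2691 is not a perfect square, so √39 ∉ Q(√69). By the tower law [K:Q] = [Q(√69,√39):Q(√69)] · [Q(√69):Q] = 2 · 2 = 4.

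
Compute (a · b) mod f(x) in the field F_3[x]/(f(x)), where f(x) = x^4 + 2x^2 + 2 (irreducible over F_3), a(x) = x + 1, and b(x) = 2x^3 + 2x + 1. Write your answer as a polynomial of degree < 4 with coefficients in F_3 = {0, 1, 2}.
a · b ≡ 2x^3 + x^2 (mod f(x))

Multiply in F_3[x]: a(x)·b(x) = (x + 1)·(2x^3 + 2x + 1) = 2x^4 + 2x^3 + 2x^2 + 1. This has degree ≥ 4, so divide by f(x) over F_3: 2x^4 + 2x^3 + 2x^2 + 1 = (2)·(x^4 + 2x^2 + 2) + (2x^3 + x^2). Hence a·b ≡ 2x^3 + x^2 (mod f). (F_3[x]/(f) is a field with 3^4 = 81 elements since f is irreducible of degree 4.)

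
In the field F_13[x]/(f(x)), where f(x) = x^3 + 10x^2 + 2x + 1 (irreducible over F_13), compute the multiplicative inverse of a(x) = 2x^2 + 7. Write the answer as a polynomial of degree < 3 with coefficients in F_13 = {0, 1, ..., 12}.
a(x)^(-1) ≡ 11x^2 + 8x + 10 (mod f(x))

Since f is irreducible over F_13, F_13[x]/(f) is a field and a(x) ≠ 0 has an inverse. Apply the extended Euclidean algorithm to f(x) and a(x) in F_13[x]: f(x) = (7x + 5)·a(x) + (5x + 5);  a(x) = (3x + 10)·(5x + 5) + (9). The last nonzero remainder is the constant 9 = gcd(f, a) in F_13. Back-substituting through the division chain expresses 9 = s(x)·a(x) + t(x)·f(x) with s(x) ≡ 8x^2 + 7x + 12 (mod f), so (8x^2 + 7x + 12)·a(x) ≡ 9 (mod f). Multiplying by 9^(-1) ≡ 3 in F_13 gives a(x)^(-1) ≡ 3·(8x^2 + 7x + 12) ≡ 11x^2 + 8x + 10 (mod f). Check: (2x^2 + 7)·(11x^2 + 8x + 10) = 9x^4 + 3x^3 + 6x^2 + 4x + 5 ≡ 1 (mod x^3 + 10x^2 + 2x + 1).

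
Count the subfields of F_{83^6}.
F_{83^6} has 4 subfields

The subfields of F_{p^n} are exactly the fields F_{p^d} for d | n (each is the fixed field of the unique index-d subgroup of Gal(F_{p^n}/F_p) ≅ Z/nZ). The divisors of n = 6 are {1, 2, 3, 6}, giving 4 subfields: F_{83^1}, F_{83^2}, F_{83^3}, F_{83^6}.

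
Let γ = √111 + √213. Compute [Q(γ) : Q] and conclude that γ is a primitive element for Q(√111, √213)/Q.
[Q(γ) : Q] = 4 (equivalently, Q(γ) = Q(√111, √213))

Obviously Q(γ) ⊆ Q(√111, √213), and [Q(√111, √213):Q] = 4 (since 111, 213 are distinct squarefree integers > 1 with 23643 not a perfect square). To show equality we compute the minimal polynomial of γ. From γ = √111 + √213: γ^2 = 111 + 2√(23643) + 213 = 324 + 2√(23643), so γ^2 - 324 = 2√(23643); squaring, (γ^2 - 324)^2 = 4·23643, i.e. γ^4 - 648γ^2 + 104976 - 94572 = 0, i.e. γ^4 - 648γ^2 + 10404 = 0. So γ is a root of x^4 - 648x^2 + 10404. This polynomial is irreducible over Q: it has no rational root (each ±√111 ± √213 is irrational), and any factorization into two quadratics over Q would force √(23643) ∈ Q (pairing opposite roots) or √111, √213 ∈ Q (other pairings), all impossible. Hence [Q(γ):Q] = 4 = [Q(√111, √213):Q], so Q(γ) = Q(√111, √213).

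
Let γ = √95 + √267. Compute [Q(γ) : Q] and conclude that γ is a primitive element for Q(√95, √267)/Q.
[Q(γ) : Q] = 4 (equivalently, Q(γ) = Q(√95, √267))

Obviously Q(γ) ⊆ Q(√95, √267), and [Q(√95, √267):Q] = 4 (since 95, 267 are distinct squarefree integers > 1 with 25365 not a perfect square). To show equality we compute the minimal polynomial of γ. From γ = √95 + √267: γ^2 = 95 + 2√(25365) + 267 = 362 + 2√(25365), so γ^2 - 362 = 2√(25365); squaring, (γ^2 - 362)^2 = 4·25365, i.e. γ^4 - 724γ^2 + 131044 - 101460 = 0, i.e. γ^4 - 724γ^2 + 29584 = 0. So γ is a root of x^4 - 724x^2 + 29584. This polynomial is irreducible over Q: it has no rational root (each ±√95 ± √267 is irrational), and any factorization into two quadratics over Q would force √(25365) ∈ Q (pairing opposite roots) or √95, √267 ∈ Q (other pairings), all impossible. Hence [Q(γ):Q] = 4 = [Q(√95, √267):Q], so Q(γ) = Q(√95, √267).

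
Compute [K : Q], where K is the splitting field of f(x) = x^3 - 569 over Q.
[K : Q] = 6

The roots of x^3 - 569 are ∛569, ω∛569, ω^2∛569 where ω = e^(2πi/3) is a primitive cube root of unity, so K = Q(∛569, ω). Now [Q(∛569):Q] = 3 (since 569 is not a perfect cube, x^3 - 569 is irreducible) and [Q(ω):Q] = 2. Both 2 and 3 divide [K:Q], and [K:Q] ≤ 3·2 = 6, so [K:Q] = 6. (Equivalently: Q(∛569) ⊂ R but ω ∉ R, so [K : Q(∛569)] = 2.)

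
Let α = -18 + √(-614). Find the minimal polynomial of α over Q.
m_α(x) = x^2 + 36x + 938

From α + 18 = √(-614), squaring gives (α + 18)^2 = -614, i.e. α^2 + 36α + 324 = -614, so α^2 + 36α + 938 = 0. The discriminant of x^2 + 36x + 938 is (36)^2 - 4·(938) = 1296 - 3752 = -2456, and 4·(-614) is not a perfect square in Q since -614 is squarefree and ≠ 1. Hence x^2 + 36x + 938 is irreducible over Q and is the minimal polynomial of α.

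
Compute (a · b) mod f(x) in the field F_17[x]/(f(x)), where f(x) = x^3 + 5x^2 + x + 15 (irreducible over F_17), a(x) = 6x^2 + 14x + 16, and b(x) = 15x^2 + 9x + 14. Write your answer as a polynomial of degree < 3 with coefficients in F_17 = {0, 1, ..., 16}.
a · b ≡ 15x^2 + 9x + 5 (mod f(x))

Multiply in F_17[x]: a(x)·b(x) = (6x^2 + 14x + 16)·(15x^2 + 9x + 14) = 5x^4 + 9x^3 + 8x^2 + 3. This has degree ≥ 3, so divide by f(x) over F_17: 5x^4 + 9x^3 + 8x^2 + 3 = (5x + 1)·(x^3 + 5x^2 + x + 15) + (15x^2 + 9x + 5). Hence a·b ≡ 15x^2 + 9x + 5 (mod f). (F_17[x]/(f) is a field with 17^3 = 4913 elements since f is irreducible of degree 3.)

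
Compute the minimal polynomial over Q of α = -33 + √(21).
m_α(x) = x^2 + 66x + 1068

From α + 33 = √(21), squaring gives (α + 33)^2 = 21, i.e. α^2 + 66α + 1089 = 21, so α^2 + 66α + 1068 = 0. The discriminant of x^2 + 66x + 1068 is (66)^2 - 4·(1068) = 4356 - 4272 = 84, and 4·(21) is not a perfect square in Q since 21 is squarefree and ≠ 1. Hence x^2 + 66x + 1068 is irreducible over Q and is the minimal polynomial of α.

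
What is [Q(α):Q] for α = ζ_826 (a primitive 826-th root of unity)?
[Q(α):Q] = 348

The minimal polynomial of ζ_826 over Q is the 826-th cyclotomic polynomial Φ_826(x), which is irreducible over Q and has degree φ(826) = 348. Hence [Q(α):Q] = φ(826) = 348.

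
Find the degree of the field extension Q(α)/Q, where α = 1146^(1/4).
[Q(α):Q] = 4

α is a root of x^4 - 1146. By Eisenstein's criterion at the prime p = 2 (which divides the constant term 1146 but p^2 = 4 does not, since 1146 is squarefree), x^4 - 1146 is irreducible over Q. Hence [Q(α):Q] = 4.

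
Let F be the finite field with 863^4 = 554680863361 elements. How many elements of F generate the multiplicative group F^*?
There are φ(554680863360) = 127826657280 primitive elements

F_q^* is cyclic of order q - 1 = 554680863360. A cyclic group of order m has exactly φ(m) generators. Here m = 554680863360 = 2^7 · 3^3 · 5 · 13 · 17 · 337 · 431, so the number of primitive elements is φ(554680863360) = 127826657280.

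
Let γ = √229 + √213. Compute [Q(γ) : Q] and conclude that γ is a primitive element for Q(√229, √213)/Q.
[Q(γ) : Q] = 4 (equivalently, Q(γ) = Q(√229, √213))

Obviously Q(γ) ⊆ Q(√229, √213), and [Q(√229, √213):Q] = 4 (since 229, 213 are distinct squarefree integers > 1 with 48777 not a perfect square). To show equality we compute the minimal polynomial of γ. From γ = √229 + √213: γ^2 = 229 + 2√(48777) + 213 = 442 + 2√(48777), so γ^2 - 442 = 2√(48777); squaring, (γ^2 - 442)^2 = 4·48777, i.e. γ^4 - 884γ^2 + 195364 - 195108 = 0, i.e. γ^4 - 884γ^2 + 256 = 0. So γ is a root of x^4 - 884x^2 + 256. This polynomial is irreducible over Q: it has no rational root (each ±√229 ± √213 is irrational), and any factorization into two quadratics over Q would force √(48777) ∈ Q (pairing opposite roots) or √229, √213 ∈ Q (other pairings), all impossible. Hence [Q(γ):Q] = 4 = [Q(√229, √213):Q], so Q(γ) = Q(√229, √213).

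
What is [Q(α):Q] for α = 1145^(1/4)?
[Q(α):Q] = 4

α is a root of x^4 - 1145. By Eisenstein's criterion at the prime p = 5 (which divides the constant term 1145 but p^2 = 25 does not, since 1145 is squarefree), x^4 - 1145 is irreducible over Q. Hence [Q(α):Q] = 4.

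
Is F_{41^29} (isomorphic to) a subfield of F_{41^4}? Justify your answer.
No: F_{41^29} is not a subfield of F_{41^4}

F_{p^m} embeds in F_{p^n} iff m | n. Here 29 ∤ 4 (since 4 = 0·29 + 4 with remainder 4 ≠ 0), so F_{41^29} is not a subfield of F_{41^4}. Equivalently: if it were, the tower law would give 29 = [F_{41^29}:F_41] dividing [F_{41^4}:F_41] = 4, contradiction.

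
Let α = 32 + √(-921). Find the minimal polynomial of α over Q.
m_α(x) = x^2 - 64x + 1945

From α - 32 = √(-921), squaring gives (α - 32)^2 = -921, i.e. α^2 - 64α + 1024 = -921, so α^2 - 64α + 1945 = 0. The discriminant of x^2 - 64x + 1945 is (-64)^2 - 4·(1945) = 4096 - 7780 = -3684, and 4·(-921) is not a perfect square in Q since -921 is squarefree and ≠ 1. Hence x^2 - 64x + 1945 is irreducible over Q and is the minimal polynomial of α.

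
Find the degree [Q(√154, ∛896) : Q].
[Q(√154, ∛896) : Q] = 6

Let L = Q(√154, ∛896). Since Q(√154) ⊂ L and [Q(√154):Q] = 2, the tower law gives 2 | [L:Q]. Likewise Q(∛896) ⊂ L with [Q(∛896):Q] = 3 (because 896 is not a perfect cube), so 3 | [L:Q]. As gcd(2,3) = 1, [L:Q] is divisible by 6. Conversely L is generated over Q by √154 and ∛896, so [L:Q] ≤ 2·3 = 6. Therefore [Q(√154, ∛896) : Q] = 6.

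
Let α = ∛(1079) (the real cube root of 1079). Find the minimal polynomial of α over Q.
m_α(x) = x^3 - 1079

α satisfies α^3 = 1079, so x^3 - 1079 annihilates α. By the rational root test, a rational root p/q (in lowest terms) of x^3 - 1079 would satisfy p^3 = 1079 q^3, forcing q = 1 and p^3 = 1079; but 1079 is not a perfect cube, contradiction. A monic cubic over Q with no rational root is irreducible (any nontrivial factorization would include a linear factor). Hence x^3 - 1079 is the minimal polynomial of α, and in particular [Q(α):Q] = 3.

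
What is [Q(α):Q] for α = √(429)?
[Q(α):Q] = 2

[Q(α):Q] equals the degree of the minimal polynomial of α. Here α^2 = 429 and x^2 - 429 is irreducible (d = 429 is squarefree, ≠ 1, hence not a square), so deg(m_α) = 2. Thus [Q(α):Q] = 2.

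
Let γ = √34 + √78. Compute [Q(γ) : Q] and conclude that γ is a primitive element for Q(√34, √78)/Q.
[Q(γ) : Q] = 4 (equivalently, Q(γ) = Q(√34, √78))

Obviously Q(γ) ⊆ Q(√34, √78), and [Q(√34, √78):Q] = 4 (since 34, 78 are distinct squarefree integers > 1 with 2652 not a perfect square). To show equality we compute the minimal polynomial of γ. From γ = √34 + √78: γ^2 = 34 + 2√(2652) + 78 = 112 + 2√(2652), so γ^2 - 112 = 2√(2652); squaring, (γ^2 - 112)^2 = 4·2652, i.e. γ^4 - 224γ^2 + 12544 - 10608 = 0, i.e. γ^4 - 224γ^2 + 1936 = 0. So γ is a root of x^4 - 224x^2 + 1936. This polynomial is irreducible over Q: it has no rational root (each ±√34 ± √78 is irrational), and any factorization into two quadratics over Q would force √(2652) ∈ Q (pairing opposite roots) or √34, √78 ∈ Q (other pairings), all impossible. Hence [Q(γ):Q] = 4 = [Q(√34, √78):Q], so Q(γ) = Q(√34, √78).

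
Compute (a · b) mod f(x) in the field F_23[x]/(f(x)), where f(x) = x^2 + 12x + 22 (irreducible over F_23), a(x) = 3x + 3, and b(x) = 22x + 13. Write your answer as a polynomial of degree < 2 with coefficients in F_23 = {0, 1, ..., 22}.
a · b ≡ 3x + 13 (mod f(x))

Multiply in F_23[x]: a(x)·b(x) = (3x + 3)·(22x + 13) = 20x^2 + 13x + 16. This has degree ≥ 2, so divide by f(x) over F_23: 20x^2 + 13x + 16 = (20)·(x^2 + 12x + 22) + (3x + 13). Hence a·b ≡ 3x + 13 (mod f). (F_23[x]/(f) is a field with 23^2 = 529 elements since f is irreducible of degree 2.)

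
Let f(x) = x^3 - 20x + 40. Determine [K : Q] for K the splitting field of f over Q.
[K : Q] = 6

By the rational root test, any rational root of the monic integer polynomial f(x) = x^3 - 20x + 40 must be an integer dividing the constant term 40, i.e. one of ±{1, 2, 4, 5, 8, 10, 20, 40}. Evaluating: f(1) = 21, f(-1) = 59, f(2) = 8, f(-2) = 72, f(4) = 24, f(-4) = 56, f(5) = 65, f(-5) = 15, f(8) = 392, f(-8) = -312, f(10) = 840, f(-10) = -760, f(20) = 7640, f(-20) = -7560, f(40) = 63240, f(-40) = -63160; none is 0, so f has no rational root and is therefore irreducible over Q (a cubic with no linear factor over a field is irreducible). For an irreducible cubic, the Galois group is A_3 or S_3 according as the discriminant disc(f) = -4a^3 - 27b^2 = -4·(-20)^3 - 27·(40)^2 = -11200 is or is not a square in Q. Here disc(f) = -11200 is not a perfect square in Q, so the Galois group of f over Q is not contained in A_3 and must be all of S_3. The splitting field has degree |S_3| = 6 over Q, so [K : Q] = 6.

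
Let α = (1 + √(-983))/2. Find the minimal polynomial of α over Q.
m_α(x) = x^2 - x + 246

From 2α - 1 = √(-983), squaring gives (2α - 1)^2 = -983, i.e. 4α^2 - 4α + 1 = -983, so α^2 - α + (1 + 983)/4 = 0. Since -983 ≡ 1 (mod 4), (1 + 983)/4 = 246 ∈ Z. The polynomial x^2 - x + 246 has discriminant 1 - 4·(246) = -983, which is not a perfect square in Q (d = -983 is squarefree and ≠ 1), so x^2 - x + 246 is irreducible over Q. It is the minimal polynomial of α.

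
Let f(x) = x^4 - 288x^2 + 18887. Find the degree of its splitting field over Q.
[K : Q] = 4

Solving the quadratic in x^2: x^2 = (288 ± √(288^2 - 4·18887))/2 = (288 ± √7396)/2 = (288 ± 86)/2, giving x^2 = 187 or x^2 = 101. So f(x) = (x^2 - 187)(x^2 - 101) and the roots of f are ±√187, ±√101. Hence the splitting field is K = Q(√187, √101). Since 187 and 101 are distinct squarefree integers > 1, their product 18887 is not a perfect square, so √101 ∉ Q(√187). By the tower law [K:Q] = [Q(√187,√101):Q(√187)] · [Q(√187):Q] = 2 · 2 = 4.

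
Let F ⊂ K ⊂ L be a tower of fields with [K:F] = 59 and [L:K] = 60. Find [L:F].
[L:F] = 3540

The tower law says that for any tower of field extensions F ⊂ K ⊂ L with finite degrees, [L:F] = [L:K] · [K:F]. Here this gives [L:F] = 60 · 59 = 3540.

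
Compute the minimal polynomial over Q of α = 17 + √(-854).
m_α(x) = x^2 - 34x + 1143

From α - 17 = √(-854), squaring gives (α - 17)^2 = -854, i.e. α^2 - 34α + 289 = -854, so α^2 - 34α + 1143 = 0. The discriminant of x^2 - 34x + 1143 is (-34)^2 - 4·(1143) = 1156 - 4572 = -3416, and 4·(-854) is not a perfect square in Q since -854 is squarefree and ≠ 1. Hence x^2 - 34x + 1143 is irreducible over Q and is the minimal polynomial of α.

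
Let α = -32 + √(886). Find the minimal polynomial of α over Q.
m_α(x) = x^2 + 64x + 138

From α + 32 = √(886), squaring gives (α + 32)^2 = 886, i.e. α^2 + 64α + 1024 = 886, so α^2 + 64α + 138 = 0. The discriminant of x^2 + 64x + 138 is (64)^2 - 4·(138) = 4096 - 552 = 3544, and 4·(886) is not a perfect square in Q since 886 is squarefree and ≠ 1. Hence x^2 + 64x + 138 is irreducible over Q and is the minimal polynomial of α.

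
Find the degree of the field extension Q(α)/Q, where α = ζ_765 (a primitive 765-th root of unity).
[Q(α):Q] = 384

The minimal polynomial of ζ_765 over Q is the 765-th cyclotomic polynomial Φ_765(x), which is irreducible over Q and has degree φ(765) = 384. Hence [Q(α):Q] = φ(765) = 384.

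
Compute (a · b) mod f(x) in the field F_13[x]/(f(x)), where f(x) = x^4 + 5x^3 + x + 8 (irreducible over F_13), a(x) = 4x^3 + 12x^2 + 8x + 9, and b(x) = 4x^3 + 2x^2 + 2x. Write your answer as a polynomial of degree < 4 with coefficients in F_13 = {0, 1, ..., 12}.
a · b ≡ 11x^3 + 8x^2 + 10 (mod f(x))

Multiply in F_13[x]: a(x)·b(x) = (4x^3 + 12x^2 + 8x + 9)·(4x^3 + 2x^2 + 2x) = 3x^6 + 4x^5 + 12x^4 + 11x^3 + 8x^2 + 5x. This has degree ≥ 4, so divide by f(x) over F_13: 3x^6 + 4x^5 + 12x^4 + 11x^3 + 8x^2 + 5x = (3x^2 + 2x + 2)·(x^4 + 5x^3 + x + 8) + (11x^3 + 8x^2 + 10). Hence a·b ≡ 11x^3 + 8x^2 + 10 (mod f). (F_13[x]/(f) is a field with 13^4 = 28561 elements since f is irreducible of degree 4.)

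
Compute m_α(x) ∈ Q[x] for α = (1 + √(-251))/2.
m_α(x) = x^2 - x + 63

From 2α - 1 = √(-251), squaring gives (2α - 1)^2 = -251, i.e. 4α^2 - 4α + 1 = -251, so α^2 - α + (1 + 251)/4 = 0. Since -251 ≡ 1 (mod 4), (1 + 251)/4 = 63 ∈ Z. The polynomial x^2 - x + 63 has discriminant 1 - 4·(63) = -251, which is not a perfect square in Q (d = -251 is squarefree and ≠ 1), so x^2 - x + 63 is irreducible over Q. It is the minimal polynomial of α.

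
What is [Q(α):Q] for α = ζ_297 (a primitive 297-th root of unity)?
[Q(α):Q] = 180

The minimal polynomial of ζ_297 over Q is the 297-th cyclotomic polynomial Φ_297(x), which is irreducible over Q and has degree φ(297) = 180. Hence [Q(α):Q] = φ(297) = 180.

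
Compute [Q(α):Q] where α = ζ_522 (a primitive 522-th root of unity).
[Q(α):Q] = 168

The minimal polynomial of ζ_522 over Q is the 522-th cyclotomic polynomial Φ_522(x), which is irreducible over Q and has degree φ(522) = 168. Hence [Q(α):Q] = φ(522) = 168.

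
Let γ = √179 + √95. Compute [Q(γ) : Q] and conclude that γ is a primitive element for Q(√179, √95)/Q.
[Q(γ) : Q] = 4 (equivalently, Q(γ) = Q(√179, √95))

Obviously Q(γ) ⊆ Q(√179, √95), and [Q(√179, √95):Q] = 4 (since 179, 95 are distinct squarefree integers > 1 with 17005 not a perfect square). To show equality we compute the minimal polynomial of γ. From γ = √179 + √95: γ^2 = 179 + 2√(17005) + 95 = 274 + 2√(17005), so γ^2 - 274 = 2√(17005); squaring, (γ^2 - 274)^2 = 4·17005, i.e. γ^4 - 548γ^2 + 75076 - 68020 = 0, i.e. γ^4 - 548γ^2 + 7056 = 0. So γ is a root of x^4 - 548x^2 + 7056. This polynomial is irreducible over Q: it has no rational root (each ±√179 ± √95 is irrational), and any factorization into two quadratics over Q would force √(17005) ∈ Q (pairing opposite roots) or √179, √95 ∈ Q (other pairings), all impossible. Hence [Q(γ):Q] = 4 = [Q(√179, √95):Q], so Q(γ) = Q(√179, √95).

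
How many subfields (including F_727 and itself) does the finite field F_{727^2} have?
F_{727^2} has 2 subfields

The subfields of F_{p^n} are exactly the fields F_{p^d} for d | n (each is the fixed field of the unique index-d subgroup of Gal(F_{p^n}/F_p) ≅ Z/nZ). The divisors of n = 2 are {1, 2}, giving 2 subfields: F_{727^1}, F_{727^2}.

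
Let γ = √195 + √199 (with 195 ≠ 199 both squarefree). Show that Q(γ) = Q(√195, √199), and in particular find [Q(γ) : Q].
[Q(γ) : Q] = 4 (equivalently, Q(γ) = Q(√195, √199))

Obviously Q(γ) ⊆ Q(√195, √199), and [Q(√195, √199):Q] = 4 (since 195, 199 are distinct squarefree integers > 1 with 38805 not a perfect square). To show equality we compute the minimal polynomial of γ. From γ = √195 + √199: γ^2 = 195 + 2√(38805) + 199 = 394 + 2√(38805), so γ^2 - 394 = 2√(38805); squaring, (γ^2 - 394)^2 = 4·38805, i.e. γ^4 - 788γ^2 + 155236 - 155220 = 0, i.e. γ^4 - 788γ^2 + 16 = 0. So γ is a root of x^4 - 788x^2 + 16. This polynomial is irreducible over Q: it has no rational root (each ±√195 ± √199 is irrational), and any factorization into two quadratics over Q would force √(38805) ∈ Q (pairing opposite roots) or √195, √199 ∈ Q (other pairings), all impossible. Hence [Q(γ):Q] = 4 = [Q(√195, √199):Q], so Q(γ) = Q(√195, √199).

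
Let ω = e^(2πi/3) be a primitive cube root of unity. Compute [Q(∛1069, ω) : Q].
[Q(∛1069, ω) : Q] = 6

[Q(∛1069):Q] = 3 (min poly x^3 - 1069, irreducible since 1069 is not a perfect cube). [Q(ω):Q] = 2 (min poly x^2 + x + 1). Since Q(∛1069) ⊂ R and ω ∉ R, we have ω ∉ Q(∛1069), so x^2 + x + 1 remains irreducible over Q(∛1069) and [Q(∛1069, ω) : Q(∛1069)] = 2. By the tower law, [Q(∛1069, ω) : Q] = 3 · 2 = 6. (In fact Q(∛1069, ω) is the splitting field of x^3 - 1069 over Q.)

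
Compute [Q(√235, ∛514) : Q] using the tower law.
[Q(√235, ∛514) : Q] = 6

Let L = Q(√235, ∛514). Since Q(√235) ⊂ L and [Q(√235):Q] = 2, the tower law gives 2 | [L:Q]. Likewise Q(∛514) ⊂ L with [Q(∛514):Q] = 3 (because 514 is not a perfect cube), so 3 | [L:Q]. As gcd(2,3) = 1, [L:Q] is divisible by 6. Conversely L is generated over Q by √235 and ∛514, so [L:Q] ≤ 2·3 = 6. Therefore [Q(√235, ∛514) : Q] = 6.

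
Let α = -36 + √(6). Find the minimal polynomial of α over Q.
m_α(x) = x^2 + 72x + 1290

From α + 36 = √(6), squaring gives (α + 36)^2 = 6, i.e. α^2 + 72α + 1296 = 6, so α^2 + 72α + 1290 = 0. The discriminant of x^2 + 72x + 1290 is (72)^2 - 4·(1290) = 5184 - 5160 = 24, and 4·(6) is not a perfect square in Q since 6 is squarefree and ≠ 1. Hence x^2 + 72x + 1290 is irreducible over Q and is the minimal polynomial of α.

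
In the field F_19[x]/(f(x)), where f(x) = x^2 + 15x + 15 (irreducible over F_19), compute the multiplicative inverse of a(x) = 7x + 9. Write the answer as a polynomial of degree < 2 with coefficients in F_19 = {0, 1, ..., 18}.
a(x)^(-1) ≡ 3x + 14 (mod f(x))

Since f is irreducible over F_19, F_19[x]/(f) is a field and a(x) ≠ 0 has an inverse. Apply the extended Euclidean algorithm to f(x) and a(x) in F_19[x]: f(x) = (11x + 7)·a(x) + (9). The last nonzero remainder is the constant 9 = gcd(f, a) in F_19. Back-substituting through the division chain expresses 9 = s(x)·a(x) + t(x)·f(x) with s(x) ≡ 8x + 12 (mod f), so (8x + 12)·a(x) ≡ 9 (mod f). Multiplying by 9^(-1) ≡ 17 in F_19 gives a(x)^(-1) ≡ 17·(8x + 12) ≡ 3x + 14 (mod f). Check: (7x + 9)·(3x + 14) = 2x^2 + 11x + 12 ≡ 1 (mod x^2 + 15x + 15).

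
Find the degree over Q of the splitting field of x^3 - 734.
[K : Q] = 6

The roots of x^3 - 734 are ∛734, ω∛734, ω^2∛734 where ω = e^(2πi/3) is a primitive cube root of unity, so K = Q(∛734, ω). Now [Q(∛734):Q] = 3 (since 734 is not a perfect cube, x^3 - 734 is irreducible) and [Q(ω):Q] = 2. Both 2 and 3 divide [K:Q], and [K:Q] ≤ 3·2 = 6, so [K:Q] = 6. (Equivalently: Q(∛734) ⊂ R but ω ∉ R, so [K : Q(∛734)] = 2.)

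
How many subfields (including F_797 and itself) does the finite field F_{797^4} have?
F_{797^4} has 3 subfields

The subfields of F_{p^n} are exactly the fields F_{p^d} for d | n (each is the fixed field of the unique index-d subgroup of Gal(F_{p^n}/F_p) ≅ Z/nZ). The divisors of n = 4 are {1, 2, 4}, giving 3 subfields: F_{797^1}, F_{797^2}, F_{797^4}.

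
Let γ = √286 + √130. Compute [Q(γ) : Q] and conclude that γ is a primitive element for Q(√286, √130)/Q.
[Q(γ) : Q] = 4 (equivalently, Q(γ) = Q(√286, √130))

Obviously Q(γ) ⊆ Q(√286, √130), and [Q(√286, √130):Q] = 4 (since 286, 130 are distinct squarefree integers > 1 with 37180 not a perfect square). To show equality we compute the minimal polynomial of γ. From γ = √286 + √130: γ^2 = 286 + 2√(37180) + 130 = 416 + 2√(37180), so γ^2 - 416 = 2√(37180); squaring, (γ^2 - 416)^2 = 4·37180, i.e. γ^4 - 832γ^2 + 173056 - 148720 = 0, i.e. γ^4 - 832γ^2 + 24336 = 0. So γ is a root of x^4 - 832x^2 + 24336. This polynomial is irreducible over Q: it has no rational root (each ±√286 ± √130 is irrational), and any factorization into two quadratics over Q would force √(37180) ∈ Q (pairing opposite roots) or √286, √130 ∈ Q (other pairings), all impossible. Hence [Q(γ):Q] = 4 = [Q(√286, √130):Q], so Q(γ) = Q(√286, √130).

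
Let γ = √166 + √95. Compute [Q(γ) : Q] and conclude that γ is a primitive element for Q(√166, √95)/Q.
[Q(γ) : Q] = 4 (equivalently, Q(γ) = Q(√166, √95))

Obviously Q(γ) ⊆ Q(√166, √95), and [Q(√166, √95):Q] = 4 (since 166, 95 are distinct squarefree integers > 1 with 15770 not a perfect square). To show equality we compute the minimal polynomial of γ. From γ = √166 + √95: γ^2 = 166 + 2√(15770) + 95 = 261 + 2√(15770), so γ^2 - 261 = 2√(15770); squaring, (γ^2 - 261)^2 = 4·15770, i.e. γ^4 - 522γ^2 + 68121 - 63080 = 0, i.e. γ^4 - 522γ^2 + 5041 = 0. So γ is a root of x^4 - 522x^2 + 5041. This polynomial is irreducible over Q: it has no rational root (each ±√166 ± √95 is irrational), and any factorization into two quadratics over Q would force √(15770) ∈ Q (pairing opposite roots) or √166, √95 ∈ Q (other pairings), all impossible. Hence [Q(γ):Q] = 4 = [Q(√166, √95):Q], so Q(γ) = Q(√166, √95).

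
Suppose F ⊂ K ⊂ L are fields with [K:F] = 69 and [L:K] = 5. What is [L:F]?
[L:F] = 345

The tower law says that for any tower of field extensions F ⊂ K ⊂ L with finite degrees, [L:F] = [L:K] · [K:F]. Here this gives [L:F] = 5 · 69 = 345.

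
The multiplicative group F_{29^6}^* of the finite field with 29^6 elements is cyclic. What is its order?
|F_{29^6}^*| = 594823320

F_{29^6} has 29^6 = 594823321 elements; its multiplicative group consists of all nonzero elements, so |F_{29^6}^*| = 594823321 - 1 = 594823320. (It is cyclic since any finite subgroup of the multiplicative group of a field is cyclic.)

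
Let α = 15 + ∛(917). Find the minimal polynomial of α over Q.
m_α(x) = x^3 - 45x^2 + 675x - 4292

Set β = α - 15 = ∛(917), so β^3 = 917. Then (α - 15)^3 - 917 = 0, i.e. α is a root of g(x) = (x - 15)^3 - 917 = x^3 - 45x^2 + 675x - 4292. Since g(x) = h(x - 15) where h(x) = x^3 - 917, and h is irreducible over Q (because 917 is not a perfect cube, so h has no rational root, and a monic cubic with no rational root is irreducible), g is also irreducible (irreducibility is preserved under the substitution x → x - 15). Hence m_α(x) = x^3 - 45x^2 + 675x - 4292.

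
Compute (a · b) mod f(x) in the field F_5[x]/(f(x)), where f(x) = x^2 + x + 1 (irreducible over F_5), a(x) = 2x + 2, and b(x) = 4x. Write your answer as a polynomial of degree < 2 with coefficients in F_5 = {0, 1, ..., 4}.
a · b ≡ 2 (mod f(x))

Multiply in F_5[x]: a(x)·b(x) = (2x + 2)·(4x) = 3x^2 + 3x. This has degree ≥ 2, so divide by f(x) over F_5: 3x^2 + 3x = (3)·(x^2 + x + 1) + (2). Hence a·b ≡ 2 (mod f). (F_5[x]/(f) is a field with 5^2 = 25 elements since f is irreducible of degree 2.)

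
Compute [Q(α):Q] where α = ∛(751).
[Q(α):Q] = 3

The minimal polynomial of α is x^3 - 751, irreducible over Q since 751 is not a perfect cube (so x^3 - 751 has no rational root). Hence [Q(α):Q] = deg(m_α) = 3.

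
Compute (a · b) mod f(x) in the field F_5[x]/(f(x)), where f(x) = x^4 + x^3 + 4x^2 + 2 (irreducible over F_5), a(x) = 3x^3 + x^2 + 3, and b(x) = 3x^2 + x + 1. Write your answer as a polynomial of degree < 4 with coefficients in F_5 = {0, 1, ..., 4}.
a · b ≡ x^3 + 2x^2 + 4 (mod f(x))

Multiply in F_5[x]: a(x)·b(x) = (3x^3 + x^2 + 3)·(3x^2 + x + 1) = 4x^5 + x^4 + 4x^3 + 3x + 3. This has degree ≥ 4, so divide by f(x) over F_5: 4x^5 + x^4 + 4x^3 + 3x + 3 = (4x + 2)·(x^4 + x^3 + 4x^2 + 2) + (x^3 + 2x^2 + 4). Hence a·b ≡ x^3 + 2x^2 + 4 (mod f). (F_5[x]/(f) is a field with 5^4 = 625 elements since f is irreducible of degree 4.)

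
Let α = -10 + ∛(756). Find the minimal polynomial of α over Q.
m_α(x) = x^3 + 30x^2 + 300x + 244

Set β = α + 10 = ∛(756), so β^3 = 756. Then (α + 10)^3 - 756 = 0, i.e. α is a root of g(x) = (x + 10)^3 - 756 = x^3 + 30x^2 + 300x + 244. Since g(x) = h(x + 10) where h(x) = x^3 - 756, and h is irreducible over Q (because 756 is not a perfect cube, so h has no rational root, and a monic cubic with no rational root is irreducible), g is also irreducible (irreducibility is preserved under the substitution x → x + 10). Hence m_α(x) = x^3 + 30x^2 + 300x + 244.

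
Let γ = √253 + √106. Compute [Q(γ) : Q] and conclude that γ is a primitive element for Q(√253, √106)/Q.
[Q(γ) : Q] = 4 (equivalently, Q(γ) = Q(√253, √106))

Obviously Q(γ) ⊆ Q(√253, √106), and [Q(√253, √106):Q] = 4 (since 253, 106 are distinct squarefree integers > 1 with 26818 not a perfect square). To show equality we compute the minimal polynomial of γ. From γ = √253 + √106: γ^2 = 253 + 2√(26818) + 106 = 359 + 2√(26818), so γ^2 - 359 = 2√(26818); squaring, (γ^2 - 359)^2 = 4·26818, i.e. γ^4 - 718γ^2 + 128881 - 107272 = 0, i.e. γ^4 - 718γ^2 + 21609 = 0. So γ is a root of x^4 - 718x^2 + 21609. This polynomial is irreducible over Q: it has no rational root (each ±√253 ± √106 is irrational), and any factorization into two quadratics over Q would force √(26818) ∈ Q (pairing opposite roots) or √253, √106 ∈ Q (other pairings), all impossible. Hence [Q(γ):Q] = 4 = [Q(√253, √106):Q], so Q(γ) = Q(√253, √106).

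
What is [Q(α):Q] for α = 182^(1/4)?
[Q(α):Q] = 4

α is a root of x^4 - 182. By Eisenstein's criterion at the prime p = 2 (which divides the constant term 182 but p^2 = 4 does not, since 182 is squarefree), x^4 - 182 is irreducible over Q. Hence [Q(α):Q] = 4.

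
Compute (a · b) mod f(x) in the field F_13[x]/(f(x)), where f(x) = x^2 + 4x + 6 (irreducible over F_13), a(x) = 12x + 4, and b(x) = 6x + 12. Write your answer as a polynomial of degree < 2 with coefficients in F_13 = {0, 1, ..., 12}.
a · b ≡ 10x + 6 (mod f(x))

Multiply in F_13[x]: a(x)·b(x) = (12x + 4)·(6x + 12) = 7x^2 + 12x + 9. This has degree ≥ 2, so divide by f(x) over F_13: 7x^2 + 12x + 9 = (7)·(x^2 + 4x + 6) + (10x + 6). Hence a·b ≡ 10x + 6 (mod f). (F_13[x]/(f) is a field with 13^2 = 169 elements since f is irreducible of degree 2.)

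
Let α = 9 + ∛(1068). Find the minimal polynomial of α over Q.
m_α(x) = x^3 - 27x^2 + 243x - 1797

Set β = α - 9 = ∛(1068), so β^3 = 1068. Then (α - 9)^3 - 1068 = 0, i.e. α is a root of g(x) = (x - 9)^3 - 1068 = x^3 - 27x^2 + 243x - 1797. Since g(x) = h(x - 9) where h(x) = x^3 - 1068, and h is irreducible over Q (because 1068 is not a perfect cube, so h has no rational root, and a monic cubic with no rational root is irreducible), g is also irreducible (irreducibility is preserved under the substitution x → x - 9). Hence m_α(x) = x^3 - 27x^2 + 243x - 1797.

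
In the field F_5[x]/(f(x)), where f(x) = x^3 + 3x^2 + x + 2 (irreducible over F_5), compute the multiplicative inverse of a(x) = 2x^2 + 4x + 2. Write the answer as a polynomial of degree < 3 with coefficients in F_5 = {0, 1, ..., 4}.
a(x)^(-1) ≡ x^2 + x + 3 (mod f(x))

Since f is irreducible over F_5, F_5[x]/(f) is a field and a(x) ≠ 0 has an inverse. Apply the extended Euclidean algorithm to f(x) and a(x) in F_5[x]: f(x) = (3x + 3)·a(x) + (3x + 1);  a(x) = (4x)·(3x + 1) + (2). The last nonzero remainder is the constant 2 = gcd(f, a) in F_5. Back-substituting through the division chain expresses 2 = s(x)·a(x) + t(x)·f(x) with s(x) ≡ 2x^2 + 2x + 1 (mod f), so (2x^2 + 2x + 1)·a(x) ≡ 2 (mod f). Multiplying by 2^(-1) ≡ 3 in F_5 gives a(x)^(-1) ≡ 3·(2x^2 + 2x + 1) ≡ x^2 + x + 3 (mod f). Check: (2x^2 + 4x + 2)·(x^2 + x + 3) = 2x^4 + x^3 + 2x^2 + 4x + 1 ≡ 1 (mod x^3 + 3x^2 + x + 2).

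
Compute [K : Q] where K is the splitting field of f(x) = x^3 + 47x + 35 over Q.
[K : Q] = 6

By the rational root test, any rational root of the monic integer polynomial f(x) = x^3 + 47x + 35 must be an integer dividing the constant term 35, i.e. one of ±{1, 5, 7, 35}. Evaluating: f(1) = 83, f(-1) = -13, f(5) = 395, f(-5) = -325, f(7) = 707, f(-7) = -637, f(35) = 44555, f(-35) = -44485; none is 0, so f has no rational root and is therefore irreducible over Q (a cubic with no linear factor over a field is irreducible). For an irreducible cubic, the Galois group is A_3 or S_3 according as the discriminant disc(f) = -4a^3 - 27b^2 = -4·(47)^3 - 27·(35)^2 = -448367 is or is not a square in Q. Here disc(f) = -448367 is not a perfect square in Q, so the Galois group of f over Q is not contained in A_3 and must be all of S_3. The splitting field has degree |S_3| = 6 over Q, so [K : Q] = 6.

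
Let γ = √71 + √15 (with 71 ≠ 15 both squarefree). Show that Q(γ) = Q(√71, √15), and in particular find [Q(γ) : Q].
[Q(γ) : Q] = 4 (equivalently, Q(γ) = Q(√71, √15))

Obviously Q(γ) ⊆ Q(√71, √15), and [Q(√71, √15):Q] = 4 (since 71, 15 are distinct squarefree integers > 1 with 1065 not a perfect square). To show equality we compute the minimal polynomial of γ. From γ = √71 + √15: γ^2 = 71 + 2√(1065) + 15 = 86 + 2√(1065), so γ^2 - 86 = 2√(1065); squaring, (γ^2 - 86)^2 = 4·1065, i.e. γ^4 - 172γ^2 + 7396 - 4260 = 0, i.e. γ^4 - 172γ^2 + 3136 = 0. So γ is a root of x^4 - 172x^2 + 3136. This polynomial is irreducible over Q: it has no rational root (each ±√71 ± √15 is irrational), and any factorization into two quadratics over Q would force √(1065) ∈ Q (pairing opposite roots) or √71, √15 ∈ Q (other pairings), all impossible. Hence [Q(γ):Q] = 4 = [Q(√71, √15):Q], so Q(γ) = Q(√71, √15).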